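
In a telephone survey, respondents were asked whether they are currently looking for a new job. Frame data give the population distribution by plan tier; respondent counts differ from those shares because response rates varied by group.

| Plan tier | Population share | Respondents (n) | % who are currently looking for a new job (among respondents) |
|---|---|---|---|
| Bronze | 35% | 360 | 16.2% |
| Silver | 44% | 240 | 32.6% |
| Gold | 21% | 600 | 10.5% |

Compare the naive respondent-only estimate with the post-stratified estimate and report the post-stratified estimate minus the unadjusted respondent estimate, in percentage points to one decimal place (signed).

Unadjusted (pooled respondent) estimate weights by respondent counts:
  (360/1200)×16.2 + (240/1200)×32.6 + (600/1200)×10.5 = 16.63%
Post-stratified estimate weights by population shares:
  0.35×16.2 + 0.44×32.6 + 0.21×10.5 = 22.219%
Difference = 22.219 − 16.63 = 5.589 pp.

+5.6 percentage points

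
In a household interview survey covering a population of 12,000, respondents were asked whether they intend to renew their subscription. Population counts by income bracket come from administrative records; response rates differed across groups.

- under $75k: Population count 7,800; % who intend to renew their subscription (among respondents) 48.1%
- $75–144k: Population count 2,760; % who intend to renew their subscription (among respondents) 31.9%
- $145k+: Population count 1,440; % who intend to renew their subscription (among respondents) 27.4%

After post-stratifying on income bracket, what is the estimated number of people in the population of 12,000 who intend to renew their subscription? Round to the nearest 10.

5,030

Apply each group's respondent rate to its population count:
  under $75k: 7,800 × 48.1% = 3751.8
  $75–144k: 2,760 × 31.9% = 880.44
  $145k+: 1,440 × 27.4% = 394.56
Estimated total = 5026.8 → 5,030.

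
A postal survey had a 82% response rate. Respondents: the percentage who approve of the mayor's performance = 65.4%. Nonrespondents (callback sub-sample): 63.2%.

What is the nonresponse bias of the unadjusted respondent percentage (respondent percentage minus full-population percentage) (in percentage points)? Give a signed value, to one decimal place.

+0.4 percentage points

Nonresponse fraction = 1 − 0.82 = 0.18.
Bias = (nonresponse fraction) × (respondent percentage − nonrespondent percentage)
     = 0.18 × (65.4 − 63.2) = 0.18 × 2.2 = 0.396.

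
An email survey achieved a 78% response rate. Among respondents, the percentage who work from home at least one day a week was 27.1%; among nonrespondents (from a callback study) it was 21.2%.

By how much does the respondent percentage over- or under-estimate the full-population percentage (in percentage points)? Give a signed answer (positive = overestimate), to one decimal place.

Nonresponse fraction = 1 − 0.78 = 0.22.
Bias = (nonresponse fraction) × (respondent percentage − nonrespondent percentage)
     = 0.22 × (27.1 − 21.2) = 0.22 × 5.9 = 1.298.

+1.3 percentage points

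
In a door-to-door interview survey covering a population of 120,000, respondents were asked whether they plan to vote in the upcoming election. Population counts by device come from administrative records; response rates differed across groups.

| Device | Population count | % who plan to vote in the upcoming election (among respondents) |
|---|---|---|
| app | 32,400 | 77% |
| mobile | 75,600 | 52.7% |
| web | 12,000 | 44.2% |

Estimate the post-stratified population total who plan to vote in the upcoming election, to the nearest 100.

70,100

Estimated count per cell = population count × respondent percentage:
  app: 32,400 × 77% = 24,948
  mobile: 75,600 × 52.7% = 39841.2
  web: 12,000 × 44.2% = 5304
Estimated total = 70093.2 → 70,100.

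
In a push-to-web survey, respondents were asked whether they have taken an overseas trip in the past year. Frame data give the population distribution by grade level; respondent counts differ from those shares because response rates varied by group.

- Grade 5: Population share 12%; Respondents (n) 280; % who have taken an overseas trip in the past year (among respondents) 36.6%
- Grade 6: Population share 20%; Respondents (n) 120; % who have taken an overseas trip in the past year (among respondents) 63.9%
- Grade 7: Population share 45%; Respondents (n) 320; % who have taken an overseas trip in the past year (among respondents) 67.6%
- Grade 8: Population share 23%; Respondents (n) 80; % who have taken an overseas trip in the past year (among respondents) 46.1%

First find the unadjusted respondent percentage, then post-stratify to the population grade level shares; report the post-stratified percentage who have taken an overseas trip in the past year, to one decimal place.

58.2%

Naive respondent-only estimate (weights = respondent counts):
  (280/800)×36.6 + (120/800)×63.9 + (320/800)×67.6 + (80/800)×46.1 = 54.045%
Post-stratifying to population shares instead:
  0.12×36.6 + 0.2×63.9 + 0.45×67.6 + 0.23×46.1 = 58.195%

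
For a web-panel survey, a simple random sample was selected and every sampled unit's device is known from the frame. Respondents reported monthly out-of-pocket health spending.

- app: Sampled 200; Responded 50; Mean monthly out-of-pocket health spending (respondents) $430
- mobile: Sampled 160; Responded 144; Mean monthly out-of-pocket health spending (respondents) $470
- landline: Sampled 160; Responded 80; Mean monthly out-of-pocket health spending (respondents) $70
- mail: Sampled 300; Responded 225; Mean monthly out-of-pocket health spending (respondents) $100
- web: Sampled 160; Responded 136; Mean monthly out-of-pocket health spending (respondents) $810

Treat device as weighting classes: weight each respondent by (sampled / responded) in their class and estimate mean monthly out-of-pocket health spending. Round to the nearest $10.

$340

Class response rates: app 50/200 = 25%, mobile 144/160 = 90%, landline 80/160 = 50%, mail 225/300 = 75%, web 136/160 = 85%.
Weighting each respondent by the inverse class response rate inflates each class back to its sampled size, so the class weight is n_sampled:
  app: 200 × 430 = 86,000
  mobile: 160 × 470 = 75,200
  landline: 160 × 70 = 11,200
  mail: 300 × 100 = 30,000
  web: 160 × 810 = 129,600
Adjusted estimate = 332,000 / 980 = 338.776 → $340.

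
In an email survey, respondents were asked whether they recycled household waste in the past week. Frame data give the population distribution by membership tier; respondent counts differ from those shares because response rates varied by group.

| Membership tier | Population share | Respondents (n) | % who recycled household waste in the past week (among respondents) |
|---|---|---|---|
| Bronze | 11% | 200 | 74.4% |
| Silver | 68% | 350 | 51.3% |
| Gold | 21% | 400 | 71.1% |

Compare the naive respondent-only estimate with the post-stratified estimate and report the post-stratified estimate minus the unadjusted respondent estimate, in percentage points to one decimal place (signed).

Naive respondent-only estimate (weights = respondent counts):
  (200/950)×74.4 + (350/950)×51.3 + (400/950)×71.1 = 64.5%
Post-stratifying to population shares instead:
  0.11×74.4 + 0.68×51.3 + 0.21×71.1 = 57.999%
Difference = 57.999 − 64.5 = -6.501 pp.

-6.5 percentage points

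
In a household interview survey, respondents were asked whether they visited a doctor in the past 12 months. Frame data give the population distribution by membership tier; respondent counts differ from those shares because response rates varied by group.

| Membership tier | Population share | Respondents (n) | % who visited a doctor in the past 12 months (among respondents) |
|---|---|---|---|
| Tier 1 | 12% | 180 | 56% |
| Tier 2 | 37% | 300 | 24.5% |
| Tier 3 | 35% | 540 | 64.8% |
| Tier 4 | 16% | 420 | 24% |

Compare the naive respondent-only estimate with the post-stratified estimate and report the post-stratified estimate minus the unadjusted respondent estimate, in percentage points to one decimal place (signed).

Unadjusted (pooled respondent) estimate weights by respondent counts:
  (180/1440)×56 + (300/1440)×24.5 + (540/1440)×64.8 + (420/1440)×24 = 43.4042%
Reweighting by population membership tier shares:
  0.12×56 + 0.37×24.5 + 0.35×64.8 + 0.16×24 = 42.305%
Difference = 42.305 − 43.4042 = -1.0992 pp.

-1.1 percentage points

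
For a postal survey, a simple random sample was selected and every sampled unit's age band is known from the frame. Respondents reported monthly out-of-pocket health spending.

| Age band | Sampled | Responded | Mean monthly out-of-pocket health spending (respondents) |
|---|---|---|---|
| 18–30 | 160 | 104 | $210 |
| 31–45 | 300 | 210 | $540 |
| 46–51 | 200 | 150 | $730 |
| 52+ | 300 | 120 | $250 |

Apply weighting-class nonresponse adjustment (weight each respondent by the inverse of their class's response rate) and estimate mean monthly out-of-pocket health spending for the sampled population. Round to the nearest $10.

$430

Class response rates: 18–30 104/160 = 65%, 31–45 210/300 = 70%, 46–51 150/200 = 75%, 52+ 120/300 = 40%.
Each respondent's weight = sampled/responded in their class; summing within a class gives n_sampled, so:
  18–30: 160 × 210 = 33,600
  31–45: 300 × 540 = 162,000
  46–51: 200 × 730 = 146,000
  52+: 300 × 250 = 75,000
Adjusted estimate = 416,600 / 960 = 433.958 → $430.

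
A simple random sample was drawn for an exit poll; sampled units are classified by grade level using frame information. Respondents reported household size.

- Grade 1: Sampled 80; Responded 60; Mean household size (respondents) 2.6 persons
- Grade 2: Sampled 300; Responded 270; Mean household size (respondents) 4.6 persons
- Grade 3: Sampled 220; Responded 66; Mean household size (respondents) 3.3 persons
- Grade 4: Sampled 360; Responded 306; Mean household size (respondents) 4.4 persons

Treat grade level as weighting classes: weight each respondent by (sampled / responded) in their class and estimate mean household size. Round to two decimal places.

Response rates by class: Grade 1 60/80 = 75%, Grade 2 270/300 = 90%, Grade 3 66/220 = 30%, Grade 4 306/360 = 85%.
Each respondent's weight = sampled/responded in their class; summing within a class gives n_sampled, so:
  Grade 1: 80 × 2.6 = 208
  Grade 2: 300 × 4.6 = 1380
  Grade 3: 220 × 3.3 = 726
  Grade 4: 360 × 4.4 = 1584
Adjusted estimate = 3898 / 960 = 4.06042 → 4.06.

4.06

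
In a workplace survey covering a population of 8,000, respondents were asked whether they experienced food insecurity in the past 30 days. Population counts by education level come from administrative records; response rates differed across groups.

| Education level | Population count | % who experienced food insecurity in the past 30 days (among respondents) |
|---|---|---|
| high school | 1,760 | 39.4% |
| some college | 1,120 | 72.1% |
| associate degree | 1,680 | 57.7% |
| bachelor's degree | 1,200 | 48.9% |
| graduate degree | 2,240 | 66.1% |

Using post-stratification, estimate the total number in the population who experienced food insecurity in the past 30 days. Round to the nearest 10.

4,540

Each cell contributes its population count × the respondent rate:
  high school: 1,760 × 39.4% = 693.44
  some college: 1,120 × 72.1% = 807.52
  associate degree: 1,680 × 57.7% = 969.36
  bachelor's degree: 1,200 × 48.9% = 586.8
  graduate degree: 2,240 × 66.1% = 1480.64
Estimated total = 4537.76 → 4,540.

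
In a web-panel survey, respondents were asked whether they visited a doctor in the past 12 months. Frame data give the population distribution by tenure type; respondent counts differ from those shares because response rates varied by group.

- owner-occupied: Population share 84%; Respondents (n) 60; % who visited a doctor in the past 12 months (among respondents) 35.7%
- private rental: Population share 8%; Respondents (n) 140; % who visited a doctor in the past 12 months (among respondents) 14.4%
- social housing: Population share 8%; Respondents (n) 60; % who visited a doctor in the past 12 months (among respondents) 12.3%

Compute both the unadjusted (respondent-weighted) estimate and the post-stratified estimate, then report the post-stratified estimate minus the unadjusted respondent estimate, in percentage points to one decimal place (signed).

+13.3 percentage points

Without adjustment, the pooled respondent share is:
  (60/260)×35.7 + (140/260)×14.4 + (60/260)×12.3 = 18.8308%
Post-stratified estimate weights by population shares:
  0.84×35.7 + 0.08×14.4 + 0.08×12.3 = 32.124%
Difference = 32.124 − 18.8308 = 13.2932 pp.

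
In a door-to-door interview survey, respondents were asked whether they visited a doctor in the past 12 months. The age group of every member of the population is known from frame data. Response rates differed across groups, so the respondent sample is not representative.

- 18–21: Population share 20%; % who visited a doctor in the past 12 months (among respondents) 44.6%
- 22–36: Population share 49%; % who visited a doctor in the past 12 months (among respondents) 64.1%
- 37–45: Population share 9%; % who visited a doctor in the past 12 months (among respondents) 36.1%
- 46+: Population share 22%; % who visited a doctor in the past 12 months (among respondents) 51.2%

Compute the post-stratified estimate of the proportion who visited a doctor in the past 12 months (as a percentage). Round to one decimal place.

54.8%

Weight each group's respondent value by its population share:
  18–21: 0.2 × 44.6 = 8.92
  22–36: 0.49 × 64.1 = 31.409
  37–45: 0.09 × 36.1 = 3.249
  46+: 0.22 × 51.2 = 11.264
Post-stratified estimate = 54.842 → 54.8%.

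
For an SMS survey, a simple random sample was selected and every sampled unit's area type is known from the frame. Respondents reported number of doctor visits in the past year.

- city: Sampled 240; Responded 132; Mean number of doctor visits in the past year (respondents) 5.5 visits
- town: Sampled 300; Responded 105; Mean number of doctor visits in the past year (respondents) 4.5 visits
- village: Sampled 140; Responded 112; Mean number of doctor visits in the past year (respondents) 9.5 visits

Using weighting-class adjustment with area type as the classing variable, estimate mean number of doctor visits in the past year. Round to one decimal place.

Response rates by class: city 132/240 = 55%, town 105/300 = 35%, village 112/140 = 80%.
Weighting each respondent by the inverse class response rate inflates each class back to its sampled size, so the class weight is n_sampled:
  city: 240 × 5.5 = 1320
  town: 300 × 4.5 = 1350
  village: 140 × 9.5 = 1330
Adjusted estimate = 4000 / 680 = 5.88235 → 5.9.

5.9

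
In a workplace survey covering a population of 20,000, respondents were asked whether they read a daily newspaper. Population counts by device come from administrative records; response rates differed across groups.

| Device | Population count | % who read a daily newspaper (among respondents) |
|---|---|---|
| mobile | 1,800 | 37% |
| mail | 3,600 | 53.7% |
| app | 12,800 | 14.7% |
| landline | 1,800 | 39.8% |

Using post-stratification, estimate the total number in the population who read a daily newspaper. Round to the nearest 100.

5,200

Each cell contributes its population count × the respondent rate:
  mobile: 1,800 × 37% = 666
  mail: 3,600 × 53.7% = 1933.2
  app: 12,800 × 14.7% = 1881.6
  landline: 1,800 × 39.8% = 716.4
Estimated total = 5197.2 → 5,200.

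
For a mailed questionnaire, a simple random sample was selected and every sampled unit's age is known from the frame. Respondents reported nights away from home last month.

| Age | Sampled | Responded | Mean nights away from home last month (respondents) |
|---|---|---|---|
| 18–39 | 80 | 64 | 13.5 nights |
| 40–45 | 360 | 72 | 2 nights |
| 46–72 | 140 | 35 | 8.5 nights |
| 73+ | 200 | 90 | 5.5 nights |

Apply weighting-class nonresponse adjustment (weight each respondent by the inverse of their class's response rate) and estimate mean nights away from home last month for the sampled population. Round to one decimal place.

5.2

Response rates by class: 18–39 64/80 = 80%, 40–45 72/360 = 20%, 46–72 35/140 = 25%, 73+ 90/200 = 45%.
Weighting each respondent by the inverse class response rate inflates each class back to its sampled size, so the class weight is n_sampled:
  18–39: 80 × 13.5 = 1080
  40–45: 360 × 2 = 720
  46–72: 140 × 8.5 = 1190
  73+: 200 × 5.5 = 1100
Adjusted estimate = 4090 / 780 = 5.24359 → 5.2.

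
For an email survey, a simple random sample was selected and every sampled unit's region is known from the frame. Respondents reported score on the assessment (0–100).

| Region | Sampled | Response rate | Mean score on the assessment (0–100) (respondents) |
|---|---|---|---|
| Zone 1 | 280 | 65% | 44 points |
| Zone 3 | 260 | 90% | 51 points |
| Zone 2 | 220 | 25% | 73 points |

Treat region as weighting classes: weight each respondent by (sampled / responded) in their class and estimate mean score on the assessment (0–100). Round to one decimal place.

Weighting each respondent by the inverse class response rate inflates each class back to its sampled size, so the class weight is n_sampled:
  Zone 1: 280 × 44 = 12,320
  Zone 3: 260 × 51 = 13,260
  Zone 2: 220 × 73 = 16,060
Adjusted estimate = 41,640 / 760 = 54.7895 → 54.8.

54.8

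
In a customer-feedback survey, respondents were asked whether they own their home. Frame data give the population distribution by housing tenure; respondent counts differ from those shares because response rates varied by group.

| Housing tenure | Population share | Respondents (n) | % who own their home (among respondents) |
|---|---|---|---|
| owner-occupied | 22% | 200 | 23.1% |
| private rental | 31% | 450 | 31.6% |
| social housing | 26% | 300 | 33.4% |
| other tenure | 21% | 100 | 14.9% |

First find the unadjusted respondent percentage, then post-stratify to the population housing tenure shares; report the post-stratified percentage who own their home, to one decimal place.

Naive respondent-only estimate (weights = respondent counts):
  (200/1050)×23.1 + (450/1050)×31.6 + (300/1050)×33.4 + (100/1050)×14.9 = 28.9048%
Post-stratifying to population shares instead:
  0.22×23.1 + 0.31×31.6 + 0.26×33.4 + 0.21×14.9 = 26.691%

26.7%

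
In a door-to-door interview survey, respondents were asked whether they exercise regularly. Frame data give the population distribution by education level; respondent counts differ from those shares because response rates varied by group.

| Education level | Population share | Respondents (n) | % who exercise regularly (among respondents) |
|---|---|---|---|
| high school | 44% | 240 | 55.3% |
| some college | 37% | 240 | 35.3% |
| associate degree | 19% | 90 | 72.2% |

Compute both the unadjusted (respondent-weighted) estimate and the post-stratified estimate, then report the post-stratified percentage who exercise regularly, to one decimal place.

51.1%

Naive respondent-only estimate (weights = respondent counts):
  (240/570)×55.3 + (240/570)×35.3 + (90/570)×72.2 = 49.5474%
Reweighting by population education level shares:
  0.44×55.3 + 0.37×35.3 + 0.19×72.2 = 51.111%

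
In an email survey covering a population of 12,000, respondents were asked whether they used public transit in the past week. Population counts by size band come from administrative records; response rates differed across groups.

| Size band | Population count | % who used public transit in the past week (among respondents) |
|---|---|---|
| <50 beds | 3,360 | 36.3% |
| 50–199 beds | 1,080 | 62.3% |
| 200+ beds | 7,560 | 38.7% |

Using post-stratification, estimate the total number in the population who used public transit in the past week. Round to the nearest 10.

Apply each group's respondent rate to its population count:
  <50 beds: 3,360 × 36.3% = 1219.68
  50–199 beds: 1,080 × 62.3% = 672.84
  200+ beds: 7,560 × 38.7% = 2925.72
Estimated total = 4818.24 → 4,820.

4,820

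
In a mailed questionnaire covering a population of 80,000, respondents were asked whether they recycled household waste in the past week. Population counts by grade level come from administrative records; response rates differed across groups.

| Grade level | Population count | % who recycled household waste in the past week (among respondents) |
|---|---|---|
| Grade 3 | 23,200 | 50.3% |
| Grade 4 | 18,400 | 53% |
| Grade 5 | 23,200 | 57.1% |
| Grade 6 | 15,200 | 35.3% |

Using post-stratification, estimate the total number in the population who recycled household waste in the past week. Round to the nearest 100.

40,000

Apply each group's respondent rate to its population count:
  Grade 3: 23,200 × 50.3% = 11669.6
  Grade 4: 18,400 × 53% = 9752
  Grade 5: 23,200 × 57.1% = 13247.2
  Grade 6: 15,200 × 35.3% = 5365.6
Estimated total = 40034.4 → 40,000.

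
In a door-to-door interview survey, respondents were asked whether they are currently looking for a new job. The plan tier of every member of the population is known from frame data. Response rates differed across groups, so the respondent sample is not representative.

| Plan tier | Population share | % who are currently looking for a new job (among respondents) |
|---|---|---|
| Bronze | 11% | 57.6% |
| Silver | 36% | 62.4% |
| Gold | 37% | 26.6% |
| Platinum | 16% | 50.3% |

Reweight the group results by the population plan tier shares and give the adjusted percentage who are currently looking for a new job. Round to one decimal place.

46.7%

Weight each group's respondent value by its population share:
  Bronze: 0.11 × 57.6 = 6.336
  Silver: 0.36 × 62.4 = 22.464
  Gold: 0.37 × 26.6 = 9.842
  Platinum: 0.16 × 50.3 = 8.048
Post-stratified estimate = 46.69 → 46.7%.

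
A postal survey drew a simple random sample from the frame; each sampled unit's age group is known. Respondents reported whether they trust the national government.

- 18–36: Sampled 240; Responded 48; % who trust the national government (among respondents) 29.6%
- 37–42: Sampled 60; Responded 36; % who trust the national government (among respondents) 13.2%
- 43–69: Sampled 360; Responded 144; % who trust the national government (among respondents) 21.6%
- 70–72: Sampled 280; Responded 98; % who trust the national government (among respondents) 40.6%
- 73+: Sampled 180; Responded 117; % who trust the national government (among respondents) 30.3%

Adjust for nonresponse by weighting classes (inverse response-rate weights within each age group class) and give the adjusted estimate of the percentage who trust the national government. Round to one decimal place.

Class response rates: 18–36 48/240 = 20%, 37–42 36/60 = 60%, 43–69 144/360 = 40%, 70–72 98/280 = 35%, 73+ 117/180 = 65%.
Inverse-response-rate weighting restores each class to its sampled count, so class totals weight by n_sampled:
  18–36: 240 × 29.6 = 7104
  37–42: 60 × 13.2 = 792
  43–69: 360 × 21.6 = 7776
  70–72: 280 × 40.6 = 11,368
  73+: 180 × 30.3 = 5454
Adjusted estimate = 32,494 / 1,120 = 29.0125 → 29.0%.

29.0%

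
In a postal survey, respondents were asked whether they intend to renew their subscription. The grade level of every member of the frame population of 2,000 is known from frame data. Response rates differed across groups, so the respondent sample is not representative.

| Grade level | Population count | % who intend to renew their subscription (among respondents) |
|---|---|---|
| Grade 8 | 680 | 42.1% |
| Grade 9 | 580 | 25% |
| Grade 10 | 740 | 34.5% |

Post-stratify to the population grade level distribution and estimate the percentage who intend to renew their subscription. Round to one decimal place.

34.3%

Reweight to the known grade level distribution:
  Grade 8: (680/2,000) × 42.1 = 14.314
  Grade 9: (580/2,000) × 25 = 7.25
  Grade 10: (740/2,000) × 34.5 = 12.765
Post-stratified estimate = 34.329 → 34.3%.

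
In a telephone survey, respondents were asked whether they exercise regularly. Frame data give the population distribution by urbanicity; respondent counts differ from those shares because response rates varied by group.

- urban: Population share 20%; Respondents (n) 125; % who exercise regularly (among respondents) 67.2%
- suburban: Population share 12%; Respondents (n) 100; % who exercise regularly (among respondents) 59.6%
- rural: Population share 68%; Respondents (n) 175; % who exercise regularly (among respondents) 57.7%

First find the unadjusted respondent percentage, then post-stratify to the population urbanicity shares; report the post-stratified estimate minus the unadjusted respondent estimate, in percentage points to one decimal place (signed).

Without adjustment, the pooled respondent share is:
  (125/400)×67.2 + (100/400)×59.6 + (175/400)×57.7 = 61.1437%
Reweighting by population urbanicity shares:
  0.2×67.2 + 0.12×59.6 + 0.68×57.7 = 59.828%
Difference = 59.828 − 61.1437 = -1.3157 pp.

-1.3 percentage points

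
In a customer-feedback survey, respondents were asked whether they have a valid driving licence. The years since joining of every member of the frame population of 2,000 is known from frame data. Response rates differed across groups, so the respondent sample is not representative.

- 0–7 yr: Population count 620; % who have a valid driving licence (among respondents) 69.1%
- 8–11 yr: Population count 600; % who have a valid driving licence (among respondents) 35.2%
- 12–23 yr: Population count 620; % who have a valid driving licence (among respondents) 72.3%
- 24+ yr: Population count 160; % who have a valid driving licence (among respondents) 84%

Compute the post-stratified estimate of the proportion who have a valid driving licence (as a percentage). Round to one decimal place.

61.1%

Post-stratification weights by population share, not respondent share:
  0–7 yr: (620/2,000) × 69.1 = 21.421
  8–11 yr: (600/2,000) × 35.2 = 10.56
  12–23 yr: (620/2,000) × 72.3 = 22.413
  24+ yr: (160/2,000) × 84 = 6.72
Post-stratified estimate = 61.114 → 61.1%.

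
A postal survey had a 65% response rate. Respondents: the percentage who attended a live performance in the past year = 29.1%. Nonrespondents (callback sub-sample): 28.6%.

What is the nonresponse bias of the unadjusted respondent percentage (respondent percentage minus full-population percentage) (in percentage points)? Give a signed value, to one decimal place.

+0.2 percentage points

Nonresponse fraction = 1 − 0.65 = 0.35.
Bias = (nonresponse fraction) × (respondent percentage − nonrespondent percentage)
     = 0.35 × (29.1 − 28.6) = 0.35 × 0.5 = 0.175.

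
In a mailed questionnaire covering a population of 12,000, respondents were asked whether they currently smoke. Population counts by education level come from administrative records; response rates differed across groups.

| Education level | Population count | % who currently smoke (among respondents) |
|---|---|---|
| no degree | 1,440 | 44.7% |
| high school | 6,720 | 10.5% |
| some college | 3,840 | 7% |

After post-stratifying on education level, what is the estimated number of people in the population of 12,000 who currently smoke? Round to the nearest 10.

1,620

Estimated count per cell = population count × respondent percentage:
  no degree: 1,440 × 44.7% = 643.68
  high school: 6,720 × 10.5% = 705.6
  some college: 3,840 × 7% = 268.8
Estimated total = 1618.08 → 1,620.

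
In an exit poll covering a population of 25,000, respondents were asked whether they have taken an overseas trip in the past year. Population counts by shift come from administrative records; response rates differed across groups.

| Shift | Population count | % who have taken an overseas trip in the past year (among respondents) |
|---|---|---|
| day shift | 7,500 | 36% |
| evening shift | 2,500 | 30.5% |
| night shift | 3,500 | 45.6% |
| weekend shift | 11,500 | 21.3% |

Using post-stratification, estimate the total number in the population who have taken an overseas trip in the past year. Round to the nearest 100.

7,500

Each cell contributes its population count × the respondent rate:
  day shift: 7,500 × 36% = 2700
  evening shift: 2,500 × 30.5% = 762.5
  night shift: 3,500 × 45.6% = 1596
  weekend shift: 11,500 × 21.3% = 2449.5
Estimated total = 7508 → 7,500.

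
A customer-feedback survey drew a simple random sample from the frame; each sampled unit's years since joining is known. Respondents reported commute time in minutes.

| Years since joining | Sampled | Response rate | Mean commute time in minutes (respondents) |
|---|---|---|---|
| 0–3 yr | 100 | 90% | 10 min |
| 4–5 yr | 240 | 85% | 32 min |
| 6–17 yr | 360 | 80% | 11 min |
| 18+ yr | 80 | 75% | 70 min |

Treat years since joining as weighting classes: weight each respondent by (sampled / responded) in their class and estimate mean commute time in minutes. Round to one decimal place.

23.4

Each respondent's weight = sampled/responded in their class; summing within a class gives n_sampled, so:
  0–3 yr: 100 × 10 = 1000
  4–5 yr: 240 × 32 = 7680
  6–17 yr: 360 × 11 = 3960
  18+ yr: 80 × 70 = 5600
Adjusted estimate = 18,240 / 780 = 23.3846 → 23.4.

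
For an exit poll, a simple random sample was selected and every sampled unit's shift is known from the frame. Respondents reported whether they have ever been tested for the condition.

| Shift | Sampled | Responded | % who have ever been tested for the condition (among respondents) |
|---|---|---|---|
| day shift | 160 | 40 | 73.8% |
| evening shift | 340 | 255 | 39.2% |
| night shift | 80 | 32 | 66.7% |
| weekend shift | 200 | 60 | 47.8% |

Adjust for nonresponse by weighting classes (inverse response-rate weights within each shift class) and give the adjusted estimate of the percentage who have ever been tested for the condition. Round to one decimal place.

Response rates by class: day shift 40/160 = 25%, evening shift 255/340 = 75%, night shift 32/80 = 40%, weekend shift 60/200 = 30%.
Each respondent's weight = sampled/responded in their class; summing within a class gives n_sampled, so:
  day shift: 160 × 73.8 = 11,808
  evening shift: 340 × 39.2 = 13328
  night shift: 80 × 66.7 = 5336
  weekend shift: 200 × 47.8 = 9560
Adjusted estimate = 40,032 / 780 = 51.3231 → 51.3%.

51.3%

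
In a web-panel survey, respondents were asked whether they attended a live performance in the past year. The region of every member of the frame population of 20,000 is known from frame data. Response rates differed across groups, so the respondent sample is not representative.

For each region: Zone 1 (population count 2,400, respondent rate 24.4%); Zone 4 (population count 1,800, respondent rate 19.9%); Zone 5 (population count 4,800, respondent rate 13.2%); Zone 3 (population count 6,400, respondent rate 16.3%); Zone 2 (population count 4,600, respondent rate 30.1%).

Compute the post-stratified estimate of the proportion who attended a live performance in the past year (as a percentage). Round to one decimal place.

20.0%

Weight each group's respondent value by its population share:
  Zone 1: (2,400/20,000) × 24.4 = 2.928
  Zone 4: (1,800/20,000) × 19.9 = 1.791
  Zone 5: (4,800/20,000) × 13.2 = 3.168
  Zone 3: (6,400/20,000) × 16.3 = 5.216
  Zone 2: (4,600/20,000) × 30.1 = 6.923
Post-stratified estimate = 20.026 → 20.0%.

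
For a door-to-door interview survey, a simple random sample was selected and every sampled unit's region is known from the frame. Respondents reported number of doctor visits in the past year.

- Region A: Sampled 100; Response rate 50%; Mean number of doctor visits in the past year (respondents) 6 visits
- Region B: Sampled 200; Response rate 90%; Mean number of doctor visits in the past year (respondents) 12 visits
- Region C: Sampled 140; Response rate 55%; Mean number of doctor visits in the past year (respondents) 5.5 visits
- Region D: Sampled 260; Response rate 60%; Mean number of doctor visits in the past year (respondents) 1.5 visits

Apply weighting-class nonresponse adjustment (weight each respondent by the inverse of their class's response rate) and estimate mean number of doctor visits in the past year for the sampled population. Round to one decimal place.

Each respondent's weight = sampled/responded in their class; summing within a class gives n_sampled, so:
  Region A: 100 × 6 = 600
  Region B: 200 × 12 = 2400
  Region C: 140 × 5.5 = 770
  Region D: 260 × 1.5 = 390
Adjusted estimate = 4160 / 700 = 5.94286 → 5.9.

5.9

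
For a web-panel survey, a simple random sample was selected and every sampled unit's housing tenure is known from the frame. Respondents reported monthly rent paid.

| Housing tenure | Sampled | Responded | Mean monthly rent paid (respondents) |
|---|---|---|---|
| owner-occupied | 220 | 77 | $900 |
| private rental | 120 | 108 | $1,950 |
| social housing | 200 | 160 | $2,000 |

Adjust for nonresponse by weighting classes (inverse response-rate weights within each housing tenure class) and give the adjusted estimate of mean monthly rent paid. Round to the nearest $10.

Class response rates: owner-occupied 77/220 = 35%, private rental 108/120 = 90%, social housing 160/200 = 80%.
Each respondent's weight = sampled/responded in their class; summing within a class gives n_sampled, so:
  owner-occupied: 220 × 900 = 198,000
  private rental: 120 × 1950 = 234,000
  social housing: 200 × 2000 = 400,000
Adjusted estimate = 832,000 / 540 = 1540.74 → $1,540.

$1,540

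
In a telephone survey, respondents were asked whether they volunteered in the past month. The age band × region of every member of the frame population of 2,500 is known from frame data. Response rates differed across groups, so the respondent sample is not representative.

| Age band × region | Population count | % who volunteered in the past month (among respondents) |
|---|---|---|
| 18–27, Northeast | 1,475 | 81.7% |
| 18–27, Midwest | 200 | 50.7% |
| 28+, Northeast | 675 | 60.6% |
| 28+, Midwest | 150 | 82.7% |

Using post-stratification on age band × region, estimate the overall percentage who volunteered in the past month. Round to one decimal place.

73.6%

Post-stratification weights by population share, not respondent share:
  18–27, Northeast: (1,475/2,500) × 81.7 = 48.203
  18–27, Midwest: (200/2,500) × 50.7 = 4.056
  28+, Northeast: (675/2,500) × 60.6 = 16.362
  28+, Midwest: (150/2,500) × 82.7 = 4.962
Post-stratified estimate = 73.583 → 73.6%.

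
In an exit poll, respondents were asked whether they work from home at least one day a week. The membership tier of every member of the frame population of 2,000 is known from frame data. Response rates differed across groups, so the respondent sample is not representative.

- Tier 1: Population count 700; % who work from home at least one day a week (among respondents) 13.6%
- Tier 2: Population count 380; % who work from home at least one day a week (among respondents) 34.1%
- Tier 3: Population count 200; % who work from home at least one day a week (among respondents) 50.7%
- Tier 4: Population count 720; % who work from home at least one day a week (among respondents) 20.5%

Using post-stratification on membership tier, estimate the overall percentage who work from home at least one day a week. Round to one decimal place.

23.7%

Reweight to the known membership tier distribution:
  Tier 1: (700/2,000) × 13.6 = 4.76
  Tier 2: (380/2,000) × 34.1 = 6.479
  Tier 3: (200/2,000) × 50.7 = 5.07
  Tier 4: (720/2,000) × 20.5 = 7.38
Post-stratified estimate = 23.689 → 23.7%.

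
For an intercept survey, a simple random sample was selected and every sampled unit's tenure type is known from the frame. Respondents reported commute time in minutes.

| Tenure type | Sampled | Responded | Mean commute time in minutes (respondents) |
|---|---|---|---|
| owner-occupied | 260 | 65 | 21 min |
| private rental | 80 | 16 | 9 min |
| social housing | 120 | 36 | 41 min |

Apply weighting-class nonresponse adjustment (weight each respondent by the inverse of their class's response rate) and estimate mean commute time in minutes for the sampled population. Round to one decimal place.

Response rates by class: owner-occupied 65/260 = 25%, private rental 16/80 = 20%, social housing 36/120 = 30%.
Weighting each respondent by the inverse class response rate inflates each class back to its sampled size, so the class weight is n_sampled:
  owner-occupied: 260 × 21 = 5460
  private rental: 80 × 9 = 720
  social housing: 120 × 41 = 4920
Adjusted estimate = 11,100 / 460 = 24.1304 → 24.1.

24.1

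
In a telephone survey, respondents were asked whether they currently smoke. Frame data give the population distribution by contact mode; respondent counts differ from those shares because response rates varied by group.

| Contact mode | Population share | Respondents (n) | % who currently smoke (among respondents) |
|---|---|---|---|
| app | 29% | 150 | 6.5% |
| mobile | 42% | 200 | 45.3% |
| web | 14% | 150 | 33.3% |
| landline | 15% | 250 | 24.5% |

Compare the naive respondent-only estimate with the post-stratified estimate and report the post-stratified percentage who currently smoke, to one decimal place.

Without adjustment, the pooled respondent share is:
  (150/750)×6.5 + (200/750)×45.3 + (150/750)×33.3 + (250/750)×24.5 = 28.2067%
Post-stratifying to population shares instead:
  0.29×6.5 + 0.42×45.3 + 0.14×33.3 + 0.15×24.5 = 29.248%

29.2%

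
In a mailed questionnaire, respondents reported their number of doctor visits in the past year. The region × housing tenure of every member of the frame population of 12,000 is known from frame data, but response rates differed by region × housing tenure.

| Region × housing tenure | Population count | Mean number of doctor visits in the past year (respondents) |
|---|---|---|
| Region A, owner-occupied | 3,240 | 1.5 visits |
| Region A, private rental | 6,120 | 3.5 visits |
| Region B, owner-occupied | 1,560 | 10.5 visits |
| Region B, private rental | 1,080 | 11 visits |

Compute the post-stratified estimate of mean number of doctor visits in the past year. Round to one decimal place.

4.5

Post-stratification weights by population share, not respondent share:
  Region A, owner-occupied: (3,240/12,000) × 1.5 = 0.405
  Region A, private rental: (6,120/12,000) × 3.5 = 1.785
  Region B, owner-occupied: (1,560/12,000) × 10.5 = 1.365
  Region B, private rental: (1,080/12,000) × 11 = 0.99
Post-stratified estimate = 4.545 → 4.5.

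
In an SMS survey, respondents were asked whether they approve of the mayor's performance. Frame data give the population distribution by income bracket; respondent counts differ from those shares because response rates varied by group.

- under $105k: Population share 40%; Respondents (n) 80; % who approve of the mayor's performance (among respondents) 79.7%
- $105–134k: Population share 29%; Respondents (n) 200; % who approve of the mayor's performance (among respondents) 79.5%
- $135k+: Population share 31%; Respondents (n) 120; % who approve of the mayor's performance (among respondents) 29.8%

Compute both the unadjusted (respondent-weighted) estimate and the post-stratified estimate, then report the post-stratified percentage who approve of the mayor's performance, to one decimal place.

Without adjustment, the pooled respondent share is:
  (80/400)×79.7 + (200/400)×79.5 + (120/400)×29.8 = 64.63%
Post-stratified estimate weights by population shares:
  0.4×79.7 + 0.29×79.5 + 0.31×29.8 = 64.173%

64.2%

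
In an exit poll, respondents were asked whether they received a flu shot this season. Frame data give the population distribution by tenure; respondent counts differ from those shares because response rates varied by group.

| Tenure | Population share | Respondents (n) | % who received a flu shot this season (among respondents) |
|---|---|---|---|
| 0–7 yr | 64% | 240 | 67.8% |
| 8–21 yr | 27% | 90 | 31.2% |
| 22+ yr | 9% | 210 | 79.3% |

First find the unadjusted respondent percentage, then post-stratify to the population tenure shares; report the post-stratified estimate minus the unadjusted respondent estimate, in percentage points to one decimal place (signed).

-7.2 percentage points

Naive respondent-only estimate (weights = respondent counts):
  (240/540)×67.8 + (90/540)×31.2 + (210/540)×79.3 = 66.1722%
Post-stratifying to population shares instead:
  0.64×67.8 + 0.27×31.2 + 0.09×79.3 = 58.953%
Difference = 58.953 − 66.1722 = -7.2192 pp.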